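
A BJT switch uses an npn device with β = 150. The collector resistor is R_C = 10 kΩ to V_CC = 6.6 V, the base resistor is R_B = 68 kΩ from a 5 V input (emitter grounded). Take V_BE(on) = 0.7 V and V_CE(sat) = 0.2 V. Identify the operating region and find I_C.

saturation; I_C ≈ 0.64 mA

Assume active: I_B = (5 − 0.7)/68 = 0.0632 mA, giving I_C = β·I_B = 9.49 mA.
But then V_CE = 6.6 − 9.49×10 = -88.3 V < V_CE(sat) = 0.2 V — impossible in the active region.
So the transistor is saturated. With V_CE = 0.2 V, I_C = (V_CC − 0.2)/R_C = 6.4/10 = 0.64 mA.
Check: β·I_B = 9.49 mA > I_C = 0.64 mA, confirming saturation.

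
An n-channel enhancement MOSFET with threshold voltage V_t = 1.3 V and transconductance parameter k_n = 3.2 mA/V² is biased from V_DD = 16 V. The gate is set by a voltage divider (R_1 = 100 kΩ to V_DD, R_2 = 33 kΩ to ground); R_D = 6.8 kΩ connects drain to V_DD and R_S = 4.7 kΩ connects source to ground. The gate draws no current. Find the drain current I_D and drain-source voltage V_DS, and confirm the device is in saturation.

V_G = V_DD·R_2/(R_1+R_2) = 16×33/133 = 3.97 V.
Assume saturation: I_D = (k_n/2)(V_GS − V_t)² with V_GS = V_G − I_D·R_S = 3.97 − 4.7·I_D.
Substituting gives 35.3·I_D² − 41.2·I_D + 11.4 = 0, with roots I_D = 0.455 or 0.71 mA.
The root I_D = 0.71 mA gives V_GS = 0.634 V ≤ V_t, so take I_D = 0.455 mA.
Then V_GS = 1.83 V and V_DS = V_DD − I_D(R_D+R_S) = 16 − 0.455×11.5 = 10.8 V.
Saturation requires V_DS ≥ V_GS − V_t = 0.533 V; 10.8 ≥ 0.533 ✓.

I_D ≈ 0.45 mA, V_DS ≈ 11 V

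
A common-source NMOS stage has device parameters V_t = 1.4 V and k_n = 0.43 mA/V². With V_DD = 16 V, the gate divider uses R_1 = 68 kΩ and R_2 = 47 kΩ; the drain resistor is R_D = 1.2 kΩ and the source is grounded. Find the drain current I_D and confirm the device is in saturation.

V_G = V_DD·R_2/(R_1+R_2) = 16×47/115 = 6.54 V. With the source grounded, V_GS = V_G = 6.54 V.
Assume saturation: I_D = (k_n/2)(V_GS − V_t)² = (0.43/2)×(6.54 − 1.4)² = 0.215×5.14² = 5.68 mA.
V_DS = V_DD − I_D·R_D = 16 − 5.68×1.2 = 9.19 V.
Saturation requires V_DS ≥ V_GS − V_t = 5.14 V; 9.19 ≥ 5.14 ✓.

I_D ≈ 5.7 mA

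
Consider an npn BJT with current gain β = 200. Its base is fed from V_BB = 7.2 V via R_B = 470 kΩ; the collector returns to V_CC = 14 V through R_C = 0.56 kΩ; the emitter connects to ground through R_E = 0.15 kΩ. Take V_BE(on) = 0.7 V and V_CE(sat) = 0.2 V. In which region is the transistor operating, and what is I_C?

active; I_C ≈ 2.6 mA

Assume active. Base-emitter loop: I_B = (V_BB − V_BE)/(R_B + (β+1)R_E) = (7.2 − 0.7)/(470 + 201×0.15) = 0.013 mA.
I_C = β·I_B = 200×0.013 = 2.6 mA.
V_CE = V_CC − I_C·R_C − I_E·R_E = 14 − 2.6×0.56 − 2.61×0.15 = 12.2 V > V_CE(sat), so the active-region assumption holds.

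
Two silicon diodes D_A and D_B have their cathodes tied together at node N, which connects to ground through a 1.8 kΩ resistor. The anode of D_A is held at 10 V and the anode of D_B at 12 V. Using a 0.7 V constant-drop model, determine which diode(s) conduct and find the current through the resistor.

Assume both conduct. Then node N would need to be at both 10−0.7 = 9.3 V and 12−0.7 = 11.3 V, which is impossible.
Assume only D_B conducts: V_N = 12 − 0.7 = 11.3 V, so I_R = 11.3/1.8 = 6.28 mA.
Check D_A: its anode-to-cathode voltage is 10 − 11.3 = -1.3 V < 0.7 V, so it is off. The assumption is consistent.

Only D_B conducts; I_R ≈ 6.3 mA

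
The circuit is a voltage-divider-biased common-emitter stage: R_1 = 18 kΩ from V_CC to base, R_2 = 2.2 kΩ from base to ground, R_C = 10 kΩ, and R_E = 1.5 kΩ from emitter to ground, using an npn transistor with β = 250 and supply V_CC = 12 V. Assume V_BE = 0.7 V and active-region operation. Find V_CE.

Thevenize the base divider: V_Th = V_CC·R_2/(R_1+R_2) = 12×2.2/20.2 = 1.31 V, R_Th = R_1‖R_2 = 1.96 kΩ.
Base-emitter loop: V_Th = I_B·R_Th + V_BE + (β+1)I_B·R_E, so I_B = (1.31 − 0.7) / (1.96 + 251×1.5) = 0.0016 mA.
I_C = β·I_B = 250×0.0016 = 0.401 mA, and I_E = (β+1)I_B = 0.403 mA.
V_CE = V_CC − I_C·R_C − I_E·R_E = 12 − 0.401×10 − 0.403×1.5 = 7.39 V.
V_CE = 7.39 V > 0.2 V confirms active-region operation.

V_CE ≈ 7.4 V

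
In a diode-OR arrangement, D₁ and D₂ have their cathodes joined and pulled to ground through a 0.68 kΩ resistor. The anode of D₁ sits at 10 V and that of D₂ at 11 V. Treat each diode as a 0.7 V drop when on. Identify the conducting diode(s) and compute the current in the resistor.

Only D₂ conducts; I_R ≈ 15 mA

Assume both conduct. Then node N would need to be at both 10−0.7 = 9.3 V and 11−0.7 = 10.3 V, which is impossible.
Assume only D₂ conducts: V_N = 11 − 0.7 = 10.3 V, so I_R = 10.3/0.68 = 15.1 mA.
Check D₁: its anode-to-cathode voltage is 10 − 10.3 = -0.3 V < 0.7 V, so it is off. The assumption is consistent.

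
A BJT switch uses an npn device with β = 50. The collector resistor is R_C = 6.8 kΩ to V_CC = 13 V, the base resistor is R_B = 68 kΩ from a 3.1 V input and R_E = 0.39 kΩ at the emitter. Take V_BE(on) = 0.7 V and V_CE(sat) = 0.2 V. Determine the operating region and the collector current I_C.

Assume active. Base-emitter loop: I_B = (V_BB − V_BE)/(R_B + (β+1)R_E) = (3.1 − 0.7)/(68 + 51×0.39) = 0.0273 mA.
I_C = β·I_B = 50×0.0273 = 1.37 mA.
V_CE = V_CC − I_C·R_C − I_E·R_E = 13 − 1.37×6.8 − 1.39×0.39 = 3.17 V > V_CE(sat), so the active-region assumption holds.

active; I_C ≈ 1.4 mA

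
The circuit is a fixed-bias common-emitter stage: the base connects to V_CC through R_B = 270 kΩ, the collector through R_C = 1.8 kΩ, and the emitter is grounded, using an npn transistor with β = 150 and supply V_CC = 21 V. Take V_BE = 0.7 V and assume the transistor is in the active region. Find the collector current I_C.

Base loop: V_CC = I_B·R_B + V_BE, so I_B = (21 − 0.7)/270 kΩ = 0.0752 mA.
In the active region I_C = β·I_B = 150 × 0.0752 = 11.3 mA.
Collector loop: V_CE = V_CC − I_C·R_C = 21 − 11.3×1.8 = 0.7 V.
Since V_CE = 0.7 V > V_CE(sat) ≈ 0.2 V, the transistor is in the active region as assumed.

I_C ≈ 11 mA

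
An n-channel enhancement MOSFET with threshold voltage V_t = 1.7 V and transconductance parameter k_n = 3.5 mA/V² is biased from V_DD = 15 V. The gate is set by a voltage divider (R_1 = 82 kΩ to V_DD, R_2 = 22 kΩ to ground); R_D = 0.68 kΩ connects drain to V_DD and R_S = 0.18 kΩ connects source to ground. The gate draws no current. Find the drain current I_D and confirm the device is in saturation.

V_G = V_DD·R_2/(R_1+R_2) = 15×22/104 = 3.17 V.
Assume saturation: I_D = (k_n/2)(V_GS − V_t)² with V_GS = V_G − I_D·R_S = 3.17 − 0.18·I_D.
Substituting gives 0.0567·I_D² − 1.93·I_D + 3.8 = 0, with roots I_D = 2.1 or 31.9 mA.
The root I_D = 31.9 mA gives V_GS = -2.57 V ≤ V_t, so take I_D = 2.1 mA.
Then V_GS = 2.8 V and V_DS = V_DD − I_D(R_D+R_S) = 15 − 2.1×0.86 = 13.2 V.
Saturation requires V_DS ≥ V_GS − V_t = 1.1 V; 13.2 ≥ 1.1 ✓.

I_D ≈ 2.1 mA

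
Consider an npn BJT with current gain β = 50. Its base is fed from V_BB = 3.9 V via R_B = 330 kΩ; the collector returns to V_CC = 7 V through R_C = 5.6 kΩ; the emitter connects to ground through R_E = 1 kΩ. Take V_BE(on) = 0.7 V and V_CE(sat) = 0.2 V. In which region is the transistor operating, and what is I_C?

Assume active. Base-emitter loop: I_B = (V_BB − V_BE)/(R_B + (β+1)R_E) = (3.9 − 0.7)/(330 + 51×1) = 0.0084 mA.
I_C = β·I_B = 50×0.0084 = 0.42 mA.
V_CE = V_CC − I_C·R_C − I_E·R_E = 7 − 0.42×5.6 − 0.428×1 = 4.22 V > V_CE(sat), so the active-region assumption holds.

active; I_C ≈ 0.42 mA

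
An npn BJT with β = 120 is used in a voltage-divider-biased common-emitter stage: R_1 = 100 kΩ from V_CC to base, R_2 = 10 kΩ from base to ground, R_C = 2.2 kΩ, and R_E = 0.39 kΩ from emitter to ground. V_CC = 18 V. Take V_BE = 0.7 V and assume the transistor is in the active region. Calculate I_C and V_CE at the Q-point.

Thevenize the base divider: V_Th = V_CC·R_2/(R_1+R_2) = 18×10/110 = 1.64 V, R_Th = R_1‖R_2 = 9.09 kΩ.
Base-emitter loop: V_Th = I_B·R_Th + V_BE + (β+1)I_B·R_E, so I_B = (1.64 − 0.7) / (9.09 + 121×0.39) = 0.0166 mA.
I_C = β·I_B = 120×0.0166 = 2 mA, and I_E = (β+1)I_B = 2.01 mA.
V_CE = V_CC − I_C·R_C − I_E·R_E = 18 − 2×2.2 − 2.01×0.39 = 12.8 V.
V_CE = 12.8 V > 0.2 V confirms active-region operation.

I_C ≈ 2 mA, V_CE ≈ 13 V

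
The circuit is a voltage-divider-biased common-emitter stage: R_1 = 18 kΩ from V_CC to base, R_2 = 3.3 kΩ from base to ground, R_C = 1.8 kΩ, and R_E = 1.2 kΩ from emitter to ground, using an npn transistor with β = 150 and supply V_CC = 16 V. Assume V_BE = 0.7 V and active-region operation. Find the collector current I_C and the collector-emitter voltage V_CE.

I_C ≈ 1.5 mA, V_CE ≈ 12 V

Thevenize the base divider: V_Th = V_CC·R_2/(R_1+R_2) = 16×3.3/21.3 = 2.48 V, R_Th = R_1‖R_2 = 2.79 kΩ.
Base-emitter loop: V_Th = I_B·R_Th + V_BE + (β+1)I_B·R_E, so I_B = (2.48 − 0.7) / (2.79 + 151×1.2) = 0.00967 mA.
I_C = β·I_B = 150×0.00967 = 1.45 mA, and I_E = (β+1)I_B = 1.46 mA.
V_CE = V_CC − I_C·R_C − I_E·R_E = 16 − 1.45×1.8 − 1.46×1.2 = 11.6 V.
V_CE = 11.6 V > 0.2 V confirms active-region operation.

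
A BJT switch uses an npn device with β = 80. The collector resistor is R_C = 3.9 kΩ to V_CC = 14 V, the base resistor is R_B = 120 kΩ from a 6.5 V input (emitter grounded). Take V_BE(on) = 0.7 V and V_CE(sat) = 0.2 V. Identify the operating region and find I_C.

Assume active: I_B = (6.5 − 0.7)/120 = 0.0483 mA, giving I_C = β·I_B = 3.87 mA.
But then V_CE = 14 − 3.87×3.9 = -1.08 V < V_CE(sat) = 0.2 V — impossible in the active region.
So the transistor is saturated. With V_CE = 0.2 V, I_C = (V_CC − 0.2)/R_C = 13.8/3.9 = 3.54 mA.
Check: β·I_B = 3.87 mA > I_C = 3.54 mA, confirming saturation.

saturation; I_C ≈ 3.5 mA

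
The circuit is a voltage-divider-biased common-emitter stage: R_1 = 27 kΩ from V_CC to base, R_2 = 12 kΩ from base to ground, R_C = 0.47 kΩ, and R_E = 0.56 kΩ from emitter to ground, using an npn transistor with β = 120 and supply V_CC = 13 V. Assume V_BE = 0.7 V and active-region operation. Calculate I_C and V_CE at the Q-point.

Thevenize the base divider: V_Th = V_CC·R_2/(R_1+R_2) = 13×12/39 = 4 V, R_Th = R_1‖R_2 = 8.31 kΩ.
Base-emitter loop: V_Th = I_B·R_Th + V_BE + (β+1)I_B·R_E, so I_B = (4 − 0.7) / (8.31 + 121×0.56) = 0.0434 mA.
I_C = β·I_B = 120×0.0434 = 5.21 mA, and I_E = (β+1)I_B = 5.25 mA.
V_CE = V_CC − I_C·R_C − I_E·R_E = 13 − 5.21×0.47 − 5.25×0.56 = 7.61 V.
V_CE = 7.61 V > 0.2 V confirms active-region operation.

I_C ≈ 5.2 mA, V_CE ≈ 7.6 V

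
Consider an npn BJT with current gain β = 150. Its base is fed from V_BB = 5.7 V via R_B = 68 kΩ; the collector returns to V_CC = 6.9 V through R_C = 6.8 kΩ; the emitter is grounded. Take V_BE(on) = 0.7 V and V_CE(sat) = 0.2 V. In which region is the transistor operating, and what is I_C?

saturation; I_C ≈ 0.99 mA

Assume active: I_B = (5.7 − 0.7)/68 = 0.0735 mA, giving I_C = β·I_B = 11 mA.
But then V_CE = 6.9 − 11×6.8 = -68.1 V < V_CE(sat) = 0.2 V — impossible in the active region.
So the transistor is saturated. With V_CE = 0.2 V, I_C = (V_CC − 0.2)/R_C = 6.7/6.8 = 0.985 mA.
Check: β·I_B = 11 mA > I_C = 0.985 mA, confirming saturation.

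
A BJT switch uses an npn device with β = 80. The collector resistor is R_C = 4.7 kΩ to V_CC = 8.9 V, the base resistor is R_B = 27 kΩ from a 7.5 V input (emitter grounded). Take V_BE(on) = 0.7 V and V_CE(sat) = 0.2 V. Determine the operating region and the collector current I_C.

saturation; I_C ≈ 1.9 mA

Assume active: I_B = (7.5 − 0.7)/27 = 0.252 mA, giving I_C = β·I_B = 20.1 mA.
But then V_CE = 8.9 − 20.1×4.7 = -85.8 V < V_CE(sat) = 0.2 V — impossible in the active region.
So the transistor is saturated. With V_CE = 0.2 V, I_C = (V_CC − 0.2)/R_C = 8.7/4.7 = 1.85 mA.
Check: β·I_B = 20.1 mA > I_C = 1.85 mA, confirming saturation.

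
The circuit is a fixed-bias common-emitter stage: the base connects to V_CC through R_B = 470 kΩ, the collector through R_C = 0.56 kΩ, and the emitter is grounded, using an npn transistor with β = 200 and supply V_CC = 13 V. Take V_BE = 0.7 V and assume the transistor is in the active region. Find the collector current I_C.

Base loop: V_CC = I_B·R_B + V_BE, so I_B = (13 − 0.7)/470 kΩ = 0.0262 mA.
In the active region I_C = β·I_B = 200 × 0.0262 = 5.23 mA.
Collector loop: V_CE = V_CC − I_C·R_C = 13 − 5.23×0.56 = 10.1 V.
Since V_CE = 10.1 V > V_CE(sat) ≈ 0.2 V, the transistor is in the active region as assumed.

I_C ≈ 5.2 mA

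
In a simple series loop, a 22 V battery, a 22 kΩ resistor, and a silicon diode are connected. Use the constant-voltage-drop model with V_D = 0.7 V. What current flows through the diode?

I ≈ 0.97 mA

KVL around the loop: 22 = V_D + I·R = 0.7 + I × 22 kΩ.
So I = (22 − 0.7) / 22 kΩ = 21.3 / 22 = 0.968 mA.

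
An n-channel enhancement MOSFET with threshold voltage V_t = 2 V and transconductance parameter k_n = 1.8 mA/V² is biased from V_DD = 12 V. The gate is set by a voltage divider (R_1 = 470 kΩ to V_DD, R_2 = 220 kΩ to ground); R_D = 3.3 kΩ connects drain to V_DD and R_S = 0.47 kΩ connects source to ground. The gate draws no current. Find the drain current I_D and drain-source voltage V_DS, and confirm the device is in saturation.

V_G = V_DD·R_2/(R_1+R_2) = 12×220/690 = 3.83 V.
Assume saturation: I_D = (k_n/2)(V_GS − V_t)² with V_GS = V_G − I_D·R_S = 3.83 − 0.47·I_D.
Substituting gives 0.199·I_D² − 2.54·I_D + 3 = 0, with roots I_D = 1.31 or 11.5 mA.
The root I_D = 11.5 mA gives V_GS = -1.57 V ≤ V_t, so take I_D = 1.31 mA.
Then V_GS = 3.21 V and V_DS = V_DD − I_D(R_D+R_S) = 12 − 1.31×3.77 = 7.05 V.
Saturation requires V_DS ≥ V_GS − V_t = 1.21 V; 7.05 ≥ 1.21 ✓.

I_D ≈ 1.3 mA, V_DS ≈ 7 V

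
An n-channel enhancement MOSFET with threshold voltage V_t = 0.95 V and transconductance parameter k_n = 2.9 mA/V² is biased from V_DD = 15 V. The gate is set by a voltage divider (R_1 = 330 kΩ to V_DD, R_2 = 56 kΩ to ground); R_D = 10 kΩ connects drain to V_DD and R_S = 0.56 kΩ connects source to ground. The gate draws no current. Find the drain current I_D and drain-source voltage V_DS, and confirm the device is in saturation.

I_D ≈ 0.83 mA, V_DS ≈ 6.2 V

V_G = V_DD·R_2/(R_1+R_2) = 15×56/386 = 2.18 V.
Assume saturation: I_D = (k_n/2)(V_GS − V_t)² with V_GS = V_G − I_D·R_S = 2.18 − 0.56·I_D.
Substituting gives 0.455·I_D² − 2.99·I_D + 2.18 = 0, with roots I_D = 0.835 or 5.74 mA.
The root I_D = 5.74 mA gives V_GS = -1.04 V ≤ V_t, so take I_D = 0.835 mA.
Then V_GS = 1.71 V and V_DS = V_DD − I_D(R_D+R_S) = 15 − 0.835×10.6 = 6.19 V.
Saturation requires V_DS ≥ V_GS − V_t = 0.759 V; 6.19 ≥ 0.759 ✓.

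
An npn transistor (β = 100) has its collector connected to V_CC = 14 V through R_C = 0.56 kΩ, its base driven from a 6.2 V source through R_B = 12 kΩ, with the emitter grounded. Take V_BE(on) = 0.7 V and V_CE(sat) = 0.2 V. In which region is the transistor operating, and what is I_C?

saturation; I_C ≈ 25 mA

Assume active: I_B = (6.2 − 0.7)/12 = 0.458 mA, giving I_C = β·I_B = 45.8 mA.
But then V_CE = 14 − 45.8×0.56 = -11.7 V < V_CE(sat) = 0.2 V — impossible in the active region.
So the transistor is saturated. With V_CE = 0.2 V, I_C = (V_CC − 0.2)/R_C = 13.8/0.56 = 24.6 mA.
Check: β·I_B = 45.8 mA > I_C = 24.6 mA, confirming saturation.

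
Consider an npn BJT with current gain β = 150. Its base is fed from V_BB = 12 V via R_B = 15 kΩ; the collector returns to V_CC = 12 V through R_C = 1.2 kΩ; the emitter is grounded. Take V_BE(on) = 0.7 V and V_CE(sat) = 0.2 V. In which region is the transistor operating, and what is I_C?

saturation; I_C ≈ 9.8 mA

Assume active: I_B = (12 − 0.7)/15 = 0.753 mA, giving I_C = β·I_B = 113 mA.
But then V_CE = 12 − 113×1.2 = -124 V < V_CE(sat) = 0.2 V — impossible in the active region.
So the transistor is saturated. With V_CE = 0.2 V, I_C = (V_CC − 0.2)/R_C = 11.8/1.2 = 9.83 mA.
Check: β·I_B = 113 mA > I_C = 9.83 mA, confirming saturation.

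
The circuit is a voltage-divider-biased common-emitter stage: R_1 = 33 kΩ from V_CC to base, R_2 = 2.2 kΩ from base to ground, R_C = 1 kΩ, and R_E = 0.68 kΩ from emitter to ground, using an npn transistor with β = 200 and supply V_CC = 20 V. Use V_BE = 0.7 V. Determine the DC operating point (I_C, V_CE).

Thevenize the base divider: V_Th = V_CC·R_2/(R_1+R_2) = 20×2.2/35.2 = 1.25 V, R_Th = R_1‖R_2 = 2.06 kΩ.
Base-emitter loop: V_Th = I_B·R_Th + V_BE + (β+1)I_B·R_E, so I_B = (1.25 − 0.7) / (2.06 + 201×0.68) = 0.00396 mA.
I_C = β·I_B = 200×0.00396 = 0.793 mA, and I_E = (β+1)I_B = 0.797 mA.
V_CE = V_CC − I_C·R_C − I_E·R_E = 20 − 0.793×1 − 0.797×0.68 = 18.7 V.
V_CE = 18.7 V > 0.2 V confirms active-region operation.

I_C ≈ 0.79 mA, V_CE ≈ 19 V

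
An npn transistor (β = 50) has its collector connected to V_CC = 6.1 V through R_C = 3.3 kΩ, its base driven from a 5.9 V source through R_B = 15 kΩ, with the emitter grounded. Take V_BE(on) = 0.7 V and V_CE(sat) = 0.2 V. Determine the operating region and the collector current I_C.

Assume active: I_B = (5.9 − 0.7)/15 = 0.347 mA, giving I_C = β·I_B = 17.3 mA.
But then V_CE = 6.1 − 17.3×3.3 = -51.1 V < V_CE(sat) = 0.2 V — impossible in the active region.
So the transistor is saturated. With V_CE = 0.2 V, I_C = (V_CC − 0.2)/R_C = 5.9/3.3 = 1.79 mA.
Check: β·I_B = 17.3 mA > I_C = 1.79 mA, confirming saturation.

saturation; I_C ≈ 1.8 mA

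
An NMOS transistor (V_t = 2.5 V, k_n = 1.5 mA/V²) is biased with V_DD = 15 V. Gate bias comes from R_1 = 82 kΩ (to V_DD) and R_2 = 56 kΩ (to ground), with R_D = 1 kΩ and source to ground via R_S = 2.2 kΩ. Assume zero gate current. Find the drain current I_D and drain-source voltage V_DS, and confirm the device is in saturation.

V_G = V_DD·R_2/(R_1+R_2) = 15×56/138 = 6.09 V.
Assume saturation: I_D = (k_n/2)(V_GS − V_t)² with V_GS = V_G − I_D·R_S = 6.09 − 2.2·I_D.
Substituting gives 3.63·I_D² − 12.8·I_D + 9.65 = 0, with roots I_D = 1.08 or 2.45 mA.
The root I_D = 2.45 mA gives V_GS = 0.692 V ≤ V_t, so take I_D = 1.08 mA.
Then V_GS = 3.7 V and V_DS = V_DD − I_D(R_D+R_S) = 15 − 1.08×3.2 = 11.5 V.
Saturation requires V_DS ≥ V_GS − V_t = 1.2 V; 11.5 ≥ 1.2 ✓.

I_D ≈ 1.1 mA, V_DS ≈ 12 V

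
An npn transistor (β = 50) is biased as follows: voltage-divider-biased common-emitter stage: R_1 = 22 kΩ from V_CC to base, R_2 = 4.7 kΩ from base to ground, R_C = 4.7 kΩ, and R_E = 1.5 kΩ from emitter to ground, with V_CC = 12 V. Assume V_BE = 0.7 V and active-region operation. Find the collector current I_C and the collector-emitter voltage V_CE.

Thevenize the base divider: V_Th = V_CC·R_2/(R_1+R_2) = 12×4.7/26.7 = 2.11 V, R_Th = R_1‖R_2 = 3.87 kΩ.
Base-emitter loop: V_Th = I_B·R_Th + V_BE + (β+1)I_B·R_E, so I_B = (2.11 − 0.7) / (3.87 + 51×1.5) = 0.0176 mA.
I_C = β·I_B = 50×0.0176 = 0.879 mA, and I_E = (β+1)I_B = 0.896 mA.
V_CE = V_CC − I_C·R_C − I_E·R_E = 12 − 0.879×4.7 − 0.896×1.5 = 6.53 V.
V_CE = 6.53 V > 0.2 V confirms active-region operation.

I_C ≈ 0.88 mA, V_CE ≈ 6.5 V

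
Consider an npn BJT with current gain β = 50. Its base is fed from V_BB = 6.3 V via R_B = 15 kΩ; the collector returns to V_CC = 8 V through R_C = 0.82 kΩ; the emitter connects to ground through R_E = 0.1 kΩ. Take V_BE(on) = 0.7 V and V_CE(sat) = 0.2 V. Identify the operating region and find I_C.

Assume active: I_B = (6.3 − 0.7)/(15 + 51×0.1) = 0.279 mA, I_C = β·I_B = 13.9 mA.
Then V_CE = 8 − 13.9×0.82 − 14.2×0.1 = -4.84 V < 0.2 V — the active assumption fails.
Re-solve with V_CE = 0.2 V. KCL at the emitter: V_E/R_E = (V_BB−0.7−V_E)/R_B + (V_CC−0.2−V_E)/R_C, giving V_E = 0.876 V.
I_C = (V_CC − 0.2 − V_E)/R_C = (7.8 − 0.876)/0.82 = 8.44 mA.
Check: I_B = (5.6 − 0.876)/15 = 0.315 mA, and β·I_B = 15.7 mA > I_C, confirming saturation.

saturation; I_C ≈ 8.4 mA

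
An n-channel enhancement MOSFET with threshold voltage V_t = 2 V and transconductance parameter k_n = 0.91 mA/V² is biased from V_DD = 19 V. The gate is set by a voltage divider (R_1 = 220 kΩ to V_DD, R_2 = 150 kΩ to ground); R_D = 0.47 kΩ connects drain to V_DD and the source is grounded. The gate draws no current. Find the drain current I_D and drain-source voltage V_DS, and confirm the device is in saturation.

V_G = V_DD·R_2/(R_1+R_2) = 19×150/370 = 7.7 V. With the source grounded, V_GS = V_G = 7.7 V.
Assume saturation: I_D = (k_n/2)(V_GS − V_t)² = (0.91/2)×(7.7 − 2)² = 0.455×5.7² = 14.8 mA.
V_DS = V_DD − I_D·R_D = 19 − 14.8×0.47 = 12 V.
Saturation requires V_DS ≥ V_GS − V_t = 5.7 V; 12 ≥ 5.7 ✓.

I_D ≈ 15 mA, V_DS ≈ 12 V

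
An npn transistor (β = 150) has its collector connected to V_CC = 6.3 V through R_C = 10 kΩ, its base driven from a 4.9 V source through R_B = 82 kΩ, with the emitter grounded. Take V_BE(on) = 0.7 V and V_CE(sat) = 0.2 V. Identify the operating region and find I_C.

Assume active: I_B = (4.9 − 0.7)/82 = 0.0512 mA, giving I_C = β·I_B = 7.68 mA.
But then V_CE = 6.3 − 7.68×10 = -70.5 V < V_CE(sat) = 0.2 V — impossible in the active region.
So the transistor is saturated. With V_CE = 0.2 V, I_C = (V_CC − 0.2)/R_C = 6.1/10 = 0.61 mA.
Check: β·I_B = 7.68 mA > I_C = 0.61 mA, confirming saturation.

saturation; I_C ≈ 0.61 mA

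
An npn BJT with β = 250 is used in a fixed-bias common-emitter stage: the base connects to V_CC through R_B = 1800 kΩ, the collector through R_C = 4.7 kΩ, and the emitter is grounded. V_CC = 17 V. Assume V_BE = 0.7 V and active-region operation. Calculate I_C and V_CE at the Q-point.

I_C ≈ 2.3 mA, V_CE ≈ 6.4 V

Base loop: V_CC = I_B·R_B + V_BE, so I_B = (17 − 0.7)/1800 kΩ = 0.00906 mA.
In the active region I_C = β·I_B = 250 × 0.00906 = 2.26 mA.
Collector loop: V_CE = V_CC − I_C·R_C = 17 − 2.26×4.7 = 6.36 V.
Since V_CE = 6.36 V > V_CE(sat) ≈ 0.2 V, the transistor is in the active region as assumed.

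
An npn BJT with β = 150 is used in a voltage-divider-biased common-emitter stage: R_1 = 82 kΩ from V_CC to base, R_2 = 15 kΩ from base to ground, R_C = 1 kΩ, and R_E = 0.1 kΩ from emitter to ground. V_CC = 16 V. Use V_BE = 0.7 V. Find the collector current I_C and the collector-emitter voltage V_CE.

Thevenize the base divider: V_Th = V_CC·R_2/(R_1+R_2) = 16×15/97 = 2.47 V, R_Th = R_1‖R_2 = 12.7 kΩ.
Base-emitter loop: V_Th = I_B·R_Th + V_BE + (β+1)I_B·R_E, so I_B = (2.47 − 0.7) / (12.7 + 151×0.1) = 0.0639 mA.
I_C = β·I_B = 150×0.0639 = 9.58 mA, and I_E = (β+1)I_B = 9.64 mA.
V_CE = V_CC − I_C·R_C − I_E·R_E = 16 − 9.58×1 − 9.64×0.1 = 5.46 V.
V_CE = 5.46 V > 0.2 V confirms active-region operation.

I_C ≈ 9.6 mA, V_CE ≈ 5.5 V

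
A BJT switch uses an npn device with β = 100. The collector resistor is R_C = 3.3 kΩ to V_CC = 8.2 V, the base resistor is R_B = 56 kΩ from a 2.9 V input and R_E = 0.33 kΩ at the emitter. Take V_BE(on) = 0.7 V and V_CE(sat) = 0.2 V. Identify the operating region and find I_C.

saturation; I_C ≈ 2.2 mA

Assume active: I_B = (2.9 − 0.7)/(56 + 101×0.33) = 0.0246 mA, I_C = β·I_B = 2.46 mA.
Then V_CE = 8.2 − 2.46×3.3 − 2.49×0.33 = -0.748 V < 0.2 V — the active assumption fails.
Re-solve with V_CE = 0.2 V. KCL at the emitter: V_E/R_E = (V_BB−0.7−V_E)/R_B + (V_CC−0.2−V_E)/R_C, giving V_E = 0.735 V.
I_C = (V_CC − 0.2 − V_E)/R_C = (8 − 0.735)/3.3 = 2.2 mA.
Check: I_B = (2.2 − 0.735)/56 = 0.0262 mA, and β·I_B = 2.62 mA > I_C, confirming saturation.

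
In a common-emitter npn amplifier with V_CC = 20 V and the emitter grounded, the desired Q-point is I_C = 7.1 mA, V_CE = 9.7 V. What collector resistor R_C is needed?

R_C ≈ 1.5 kΩ

Collector loop: V_CC = I_C·R_C + V_CE.
R_C = (V_CC − V_CE)/I_C = (20 − 9.7)/7.1 = 1.45 kΩ.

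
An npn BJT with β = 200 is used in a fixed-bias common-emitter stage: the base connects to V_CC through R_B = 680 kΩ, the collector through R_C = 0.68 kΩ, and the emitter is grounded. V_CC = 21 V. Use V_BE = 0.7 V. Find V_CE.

Base loop: V_CC = I_B·R_B + V_BE, so I_B = (21 − 0.7)/680 kΩ = 0.0299 mA.
In the active region I_C = β·I_B = 200 × 0.0299 = 5.97 mA.
Collector loop: V_CE = V_CC − I_C·R_C = 21 − 5.97×0.68 = 16.9 V.
Since V_CE = 16.9 V > V_CE(sat) ≈ 0.2 V, the transistor is in the active region as assumed.

V_CE ≈ 17 V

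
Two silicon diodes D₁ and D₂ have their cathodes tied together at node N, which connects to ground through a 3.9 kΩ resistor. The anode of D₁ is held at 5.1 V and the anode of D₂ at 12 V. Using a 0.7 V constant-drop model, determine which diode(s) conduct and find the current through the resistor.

Only D₂ conducts; I_R ≈ 2.9 mA

Assume both conduct. Then node N would need to be at both 5.1−0.7 = 4.4 V and 12−0.7 = 11.3 V, which is impossible.
Assume only D₂ conducts: V_N = 12 − 0.7 = 11.3 V, so I_R = 11.3/3.9 = 2.9 mA.
Check D₁: its anode-to-cathode voltage is 5.1 − 11.3 = -6.2 V < 0.7 V, so it is off. The assumption is consistent.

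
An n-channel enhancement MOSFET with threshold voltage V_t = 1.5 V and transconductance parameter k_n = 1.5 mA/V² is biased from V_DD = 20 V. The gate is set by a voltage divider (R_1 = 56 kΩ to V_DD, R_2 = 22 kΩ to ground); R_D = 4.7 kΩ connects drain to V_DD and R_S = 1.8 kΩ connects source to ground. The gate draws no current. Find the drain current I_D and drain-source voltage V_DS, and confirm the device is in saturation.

V_G = V_DD·R_2/(R_1+R_2) = 20×22/78 = 5.64 V.
Assume saturation: I_D = (k_n/2)(V_GS − V_t)² with V_GS = V_G − I_D·R_S = 5.64 − 1.8·I_D.
Substituting gives 2.43·I_D² − 12.2·I_D + 12.9 = 0, with roots I_D = 1.51 or 3.5 mA.
The root I_D = 3.5 mA gives V_GS = -0.661 V ≤ V_t, so take I_D = 1.51 mA.
Then V_GS = 2.92 V and V_DS = V_DD − I_D(R_D+R_S) = 20 − 1.51×6.5 = 10.2 V.
Saturation requires V_DS ≥ V_GS − V_t = 1.42 V; 10.2 ≥ 1.42 ✓.

I_D ≈ 1.5 mA, V_DS ≈ 10 V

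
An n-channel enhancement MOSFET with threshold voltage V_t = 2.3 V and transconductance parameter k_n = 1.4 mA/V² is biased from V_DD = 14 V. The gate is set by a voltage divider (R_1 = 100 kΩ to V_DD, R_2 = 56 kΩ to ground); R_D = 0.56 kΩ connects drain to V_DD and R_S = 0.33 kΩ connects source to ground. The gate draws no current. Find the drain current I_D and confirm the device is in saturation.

I_D ≈ 2.5 mA

V_G = V_DD·R_2/(R_1+R_2) = 14×56/156 = 5.03 V.
Assume saturation: I_D = (k_n/2)(V_GS − V_t)² with V_GS = V_G − I_D·R_S = 5.03 − 0.33·I_D.
Substituting gives 0.0762·I_D² − 2.26·I_D + 5.2 = 0, with roots I_D = 2.52 or 27.1 mA.
The root I_D = 27.1 mA gives V_GS = -3.92 V ≤ V_t, so take I_D = 2.52 mA.
Then V_GS = 4.2 V and V_DS = V_DD − I_D(R_D+R_S) = 14 − 2.52×0.89 = 11.8 V.
Saturation requires V_DS ≥ V_GS − V_t = 1.9 V; 11.8 ≥ 1.9 ✓.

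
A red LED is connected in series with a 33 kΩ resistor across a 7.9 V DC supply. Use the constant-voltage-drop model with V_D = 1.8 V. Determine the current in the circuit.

KVL around the loop: 7.9 = V_D + I·R = 1.8 + I × 33 kΩ.
So I = (7.9 − 1.8) / 33 kΩ = 6.1 / 33 = 0.185 mA.

I ≈ 0.18 mA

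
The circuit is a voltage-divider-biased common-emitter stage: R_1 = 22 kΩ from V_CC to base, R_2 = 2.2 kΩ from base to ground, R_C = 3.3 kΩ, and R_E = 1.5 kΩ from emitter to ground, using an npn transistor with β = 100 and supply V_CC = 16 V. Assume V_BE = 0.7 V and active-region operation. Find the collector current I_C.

Thevenize the base divider: V_Th = V_CC·R_2/(R_1+R_2) = 16×2.2/24.2 = 1.45 V, R_Th = R_1‖R_2 = 2 kΩ.
Base-emitter loop: V_Th = I_B·R_Th + V_BE + (β+1)I_B·R_E, so I_B = (1.45 − 0.7) / (2 + 101×1.5) = 0.00492 mA.
I_C = β·I_B = 100×0.00492 = 0.492 mA, and I_E = (β+1)I_B = 0.496 mA.
V_CE = V_CC − I_C·R_C − I_E·R_E = 16 − 0.492×3.3 − 0.496×1.5 = 13.6 V.
V_CE = 13.6 V > 0.2 V confirms active-region operation.

I_C ≈ 0.49 mA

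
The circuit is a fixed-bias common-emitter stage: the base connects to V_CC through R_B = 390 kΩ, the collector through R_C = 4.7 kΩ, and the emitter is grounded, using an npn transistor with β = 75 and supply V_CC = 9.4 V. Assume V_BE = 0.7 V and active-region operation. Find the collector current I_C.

Base loop: V_CC = I_B·R_B + V_BE, so I_B = (9.4 − 0.7)/390 kΩ = 0.0223 mA.
In the active region I_C = β·I_B = 75 × 0.0223 = 1.67 mA.
Collector loop: V_CE = V_CC − I_C·R_C = 9.4 − 1.67×4.7 = 1.54 V.
Since V_CE = 1.54 V > V_CE(sat) ≈ 0.2 V, the transistor is in the active region as assumed.

I_C ≈ 1.7 mA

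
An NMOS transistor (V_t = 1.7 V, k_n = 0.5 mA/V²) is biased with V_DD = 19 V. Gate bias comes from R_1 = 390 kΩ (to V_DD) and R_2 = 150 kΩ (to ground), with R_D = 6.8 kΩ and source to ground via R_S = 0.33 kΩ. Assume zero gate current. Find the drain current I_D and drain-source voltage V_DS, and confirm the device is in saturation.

I_D ≈ 2.1 mA, V_DS ≈ 4.1 V

V_G = V_DD·R_2/(R_1+R_2) = 19×150/540 = 5.28 V.
Assume saturation: I_D = (k_n/2)(V_GS − V_t)² with V_GS = V_G − I_D·R_S = 5.28 − 0.33·I_D.
Substituting gives 0.0272·I_D² − 1.59·I_D + 3.2 = 0, with roots I_D = 2.09 or 56.3 mA.
The root I_D = 56.3 mA gives V_GS = -13.3 V ≤ V_t, so take I_D = 2.09 mA.
Then V_GS = 4.59 V and V_DS = V_DD − I_D(R_D+R_S) = 19 − 2.09×7.13 = 4.12 V.
Saturation requires V_DS ≥ V_GS − V_t = 2.89 V; 4.12 ≥ 2.89 ✓.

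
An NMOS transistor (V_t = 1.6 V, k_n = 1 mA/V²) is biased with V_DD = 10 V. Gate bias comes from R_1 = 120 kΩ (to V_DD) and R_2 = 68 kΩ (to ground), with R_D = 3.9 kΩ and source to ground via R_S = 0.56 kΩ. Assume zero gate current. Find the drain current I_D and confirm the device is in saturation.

V_G = V_DD·R_2/(R_1+R_2) = 10×68/188 = 3.62 V.
Assume saturation: I_D = (k_n/2)(V_GS − V_t)² with V_GS = V_G − I_D·R_S = 3.62 − 0.56·I_D.
Substituting gives 0.157·I_D² − 2.13·I_D + 2.03 = 0, with roots I_D = 1.03 or 12.5 mA.
The root I_D = 12.5 mA gives V_GS = -3.41 V ≤ V_t, so take I_D = 1.03 mA.
Then V_GS = 3.04 V and V_DS = V_DD − I_D(R_D+R_S) = 10 − 1.03×4.46 = 5.39 V.
Saturation requires V_DS ≥ V_GS − V_t = 1.44 V; 5.39 ≥ 1.44 ✓.

I_D ≈ 1 mA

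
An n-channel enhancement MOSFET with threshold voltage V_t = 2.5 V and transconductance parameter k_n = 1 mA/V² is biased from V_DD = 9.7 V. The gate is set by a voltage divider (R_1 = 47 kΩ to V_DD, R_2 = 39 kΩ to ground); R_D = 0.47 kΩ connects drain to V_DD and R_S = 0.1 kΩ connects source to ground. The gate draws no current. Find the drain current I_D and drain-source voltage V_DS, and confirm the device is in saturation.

I_D ≈ 1.5 mA, V_DS ≈ 8.8 V

V_G = V_DD·R_2/(R_1+R_2) = 9.7×39/86 = 4.4 V.
Assume saturation: I_D = (k_n/2)(V_GS − V_t)² with V_GS = V_G − I_D·R_S = 4.4 − 0.1·I_D.
Substituting gives 0.005·I_D² − 1.19·I_D + 1.8 = 0, with roots I_D = 1.52 or 236 mA.
The root I_D = 236 mA gives V_GS = -19.2 V ≤ V_t, so take I_D = 1.52 mA.
Then V_GS = 4.25 V and V_DS = V_DD − I_D(R_D+R_S) = 9.7 − 1.52×0.57 = 8.83 V.
Saturation requires V_DS ≥ V_GS − V_t = 1.75 V; 8.83 ≥ 1.75 ✓.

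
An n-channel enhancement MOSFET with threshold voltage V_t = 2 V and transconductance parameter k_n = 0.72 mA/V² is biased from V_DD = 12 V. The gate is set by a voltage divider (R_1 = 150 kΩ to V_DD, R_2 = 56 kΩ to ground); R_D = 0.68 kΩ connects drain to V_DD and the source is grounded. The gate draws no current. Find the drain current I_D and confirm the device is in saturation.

I_D ≈ 0.57 mA

V_G = V_DD·R_2/(R_1+R_2) = 12×56/206 = 3.26 V. With the source grounded, V_GS = V_G = 3.26 V.
Assume saturation: I_D = (k_n/2)(V_GS − V_t)² = (0.72/2)×(3.26 − 2)² = 0.36×1.26² = 0.573 mA.
V_DS = V_DD − I_D·R_D = 12 − 0.573×0.68 = 11.6 V.
Saturation requires V_DS ≥ V_GS − V_t = 1.26 V; 11.6 ≥ 1.26 ✓.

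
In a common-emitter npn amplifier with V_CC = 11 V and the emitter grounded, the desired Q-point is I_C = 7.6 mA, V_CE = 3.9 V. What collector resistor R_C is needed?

R_C ≈ 0.93 kΩ

Collector loop: V_CC = I_C·R_C + V_CE.
R_C = (V_CC − V_CE)/I_C = (11 − 3.9)/7.6 = 0.934 kΩ.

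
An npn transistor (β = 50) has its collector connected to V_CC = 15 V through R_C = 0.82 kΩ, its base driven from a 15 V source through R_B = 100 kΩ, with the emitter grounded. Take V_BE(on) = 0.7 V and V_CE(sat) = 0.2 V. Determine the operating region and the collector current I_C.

active; I_C ≈ 7.2 mA

Assume active. Base-emitter loop: I_B = (V_BB − V_BE)/R_B = (15 − 0.7)/100 = 0.143 mA.
I_C = β·I_B = 50×0.143 = 7.15 mA.
V_CE = V_CC − I_C·R_C = 15 − 7.15×0.82 = 9.14 V > V_CE(sat), so the active-region assumption holds.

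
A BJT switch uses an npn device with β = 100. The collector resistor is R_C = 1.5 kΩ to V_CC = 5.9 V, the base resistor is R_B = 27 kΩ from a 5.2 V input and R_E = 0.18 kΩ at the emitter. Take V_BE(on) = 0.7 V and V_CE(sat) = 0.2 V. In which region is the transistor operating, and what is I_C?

saturation; I_C ≈ 3.4 mA

Assume active: I_B = (5.2 − 0.7)/(27 + 101×0.18) = 0.0996 mA, I_C = β·I_B = 9.96 mA.
Then V_CE = 5.9 − 9.96×1.5 − 10.1×0.18 = -10.9 V < 0.2 V — the active assumption fails.
Re-solve with V_CE = 0.2 V. KCL at the emitter: V_E/R_E = (V_BB−0.7−V_E)/R_B + (V_CC−0.2−V_E)/R_C, giving V_E = 0.634 V.
I_C = (V_CC − 0.2 − V_E)/R_C = (5.7 − 0.634)/1.5 = 3.38 mA.
Check: I_B = (4.5 − 0.634)/27 = 0.143 mA, and β·I_B = 14.3 mA > I_C, confirming saturation.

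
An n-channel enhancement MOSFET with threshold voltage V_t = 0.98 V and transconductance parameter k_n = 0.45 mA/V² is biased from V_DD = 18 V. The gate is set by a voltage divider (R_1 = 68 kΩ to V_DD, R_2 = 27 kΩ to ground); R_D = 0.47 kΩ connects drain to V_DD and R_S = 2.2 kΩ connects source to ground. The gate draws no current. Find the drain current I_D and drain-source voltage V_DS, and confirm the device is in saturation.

I_D ≈ 0.95 mA, V_DS ≈ 15 V

V_G = V_DD·R_2/(R_1+R_2) = 18×27/95 = 5.12 V.
Assume saturation: I_D = (k_n/2)(V_GS − V_t)² with V_GS = V_G − I_D·R_S = 5.12 − 2.2·I_D.
Substituting gives 1.09·I_D² − 5.09·I_D + 3.85 = 0, with roots I_D = 0.947 or 3.73 mA.
The root I_D = 3.73 mA gives V_GS = -3.09 V ≤ V_t, so take I_D = 0.947 mA.
Then V_GS = 3.03 V and V_DS = V_DD − I_D(R_D+R_S) = 18 − 0.947×2.67 = 15.5 V.
Saturation requires V_DS ≥ V_GS − V_t = 2.05 V; 15.5 ≥ 2.05 ✓.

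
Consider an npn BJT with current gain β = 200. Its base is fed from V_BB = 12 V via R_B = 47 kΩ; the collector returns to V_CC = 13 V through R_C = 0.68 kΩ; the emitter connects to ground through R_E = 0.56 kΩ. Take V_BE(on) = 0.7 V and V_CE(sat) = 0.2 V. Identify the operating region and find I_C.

saturation; I_C ≈ 10 mA

Assume active: I_B = (12 − 0.7)/(47 + 201×0.56) = 0.0708 mA, I_C = β·I_B = 14.2 mA.
Then V_CE = 13 − 14.2×0.68 − 14.2×0.56 = -4.6 V < 0.2 V — the active assumption fails.
Re-solve with V_CE = 0.2 V. KCL at the emitter: V_E/R_E = (V_BB−0.7−V_E)/R_B + (V_CC−0.2−V_E)/R_C, giving V_E = 5.82 V.
I_C = (V_CC − 0.2 − V_E)/R_C = (12.8 − 5.82)/0.68 = 10.3 mA.
Check: I_B = (11.3 − 5.82)/47 = 0.117 mA, and β·I_B = 23.3 mA > I_C, confirming saturation.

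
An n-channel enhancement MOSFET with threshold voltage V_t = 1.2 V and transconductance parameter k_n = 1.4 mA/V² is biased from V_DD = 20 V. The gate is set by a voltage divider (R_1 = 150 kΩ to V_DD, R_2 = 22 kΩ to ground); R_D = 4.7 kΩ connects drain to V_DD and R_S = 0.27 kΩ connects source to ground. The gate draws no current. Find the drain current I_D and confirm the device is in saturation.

I_D ≈ 0.88 mA

V_G = V_DD·R_2/(R_1+R_2) = 20×22/172 = 2.56 V.
Assume saturation: I_D = (k_n/2)(V_GS − V_t)² with V_GS = V_G − I_D·R_S = 2.56 − 0.27·I_D.
Substituting gives 0.051·I_D² − 1.51·I_D + 1.29 = 0, with roots I_D = 0.879 or 28.8 mA.
The root I_D = 28.8 mA gives V_GS = -5.21 V ≤ V_t, so take I_D = 0.879 mA.
Then V_GS = 2.32 V and V_DS = V_DD − I_D(R_D+R_S) = 20 − 0.879×4.97 = 15.6 V.
Saturation requires V_DS ≥ V_GS − V_t = 1.12 V; 15.6 ≥ 1.12 ✓.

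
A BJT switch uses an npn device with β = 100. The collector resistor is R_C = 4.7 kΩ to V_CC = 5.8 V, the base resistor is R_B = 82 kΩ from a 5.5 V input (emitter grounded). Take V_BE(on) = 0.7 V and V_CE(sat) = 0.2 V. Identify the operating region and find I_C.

Assume active: I_B = (5.5 − 0.7)/82 = 0.0585 mA, giving I_C = β·I_B = 5.85 mA.
But then V_CE = 5.8 − 5.85×4.7 = -21.7 V < V_CE(sat) = 0.2 V — impossible in the active region.
So the transistor is saturated. With V_CE = 0.2 V, I_C = (V_CC − 0.2)/R_C = 5.6/4.7 = 1.19 mA.
Check: β·I_B = 5.85 mA > I_C = 1.19 mA, confirming saturation.

saturation; I_C ≈ 1.2 mA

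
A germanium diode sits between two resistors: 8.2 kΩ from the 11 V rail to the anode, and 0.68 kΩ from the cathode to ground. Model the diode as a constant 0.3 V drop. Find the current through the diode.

The two resistors are in series with the diode, so KVL gives 11 = I·8.2 + 0.3 + I·0.68.
I = (11 − 0.3) / (8.2 + 0.68) kΩ = 10.7 / 8.88 = 1.2 mA.

I ≈ 1.2 mA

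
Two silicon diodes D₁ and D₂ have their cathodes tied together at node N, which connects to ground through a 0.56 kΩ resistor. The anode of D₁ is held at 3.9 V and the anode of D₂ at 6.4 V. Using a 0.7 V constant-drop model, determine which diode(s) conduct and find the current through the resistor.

Assume both conduct. Then node N would need to be at both 3.9−0.7 = 3.2 V and 6.4−0.7 = 5.7 V, which is impossible.
Assume only D₂ conducts: V_N = 6.4 − 0.7 = 5.7 V, so I_R = 5.7/0.56 = 10.2 mA.
Check D₁: its anode-to-cathode voltage is 3.9 − 5.7 = -1.8 V < 0.7 V, so it is off. The assumption is consistent.

Only D₂ conducts; I_R ≈ 10 mA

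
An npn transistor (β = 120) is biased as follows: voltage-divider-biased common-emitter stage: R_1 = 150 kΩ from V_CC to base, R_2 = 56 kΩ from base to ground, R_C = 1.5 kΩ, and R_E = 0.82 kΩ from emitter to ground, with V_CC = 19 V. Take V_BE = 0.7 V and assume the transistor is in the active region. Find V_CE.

Thevenize the base divider: V_Th = V_CC·R_2/(R_1+R_2) = 19×56/206 = 5.17 V, R_Th = R_1‖R_2 = 40.8 kΩ.
Base-emitter loop: V_Th = I_B·R_Th + V_BE + (β+1)I_B·R_E, so I_B = (5.17 − 0.7) / (40.8 + 121×0.82) = 0.0319 mA.
I_C = β·I_B = 120×0.0319 = 3.83 mA, and I_E = (β+1)I_B = 3.86 mA.
V_CE = V_CC − I_C·R_C − I_E·R_E = 19 − 3.83×1.5 − 3.86×0.82 = 10.1 V.
V_CE = 10.1 V > 0.2 V confirms active-region operation.

V_CE ≈ 10 V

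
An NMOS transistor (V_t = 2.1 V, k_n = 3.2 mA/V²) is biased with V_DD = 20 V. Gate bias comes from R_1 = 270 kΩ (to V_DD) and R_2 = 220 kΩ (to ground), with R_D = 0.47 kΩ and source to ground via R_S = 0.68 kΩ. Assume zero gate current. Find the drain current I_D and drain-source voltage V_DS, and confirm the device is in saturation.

I_D ≈ 7 mA, V_DS ≈ 12 V

V_G = V_DD·R_2/(R_1+R_2) = 20×220/490 = 8.98 V.
Assume saturation: I_D = (k_n/2)(V_GS − V_t)² with V_GS = V_G − I_D·R_S = 8.98 − 0.68·I_D.
Substituting gives 0.74·I_D² − 16·I_D + 75.7 = 0, with roots I_D = 7.03 or 14.6 mA.
The root I_D = 14.6 mA gives V_GS = -0.916 V ≤ V_t, so take I_D = 7.03 mA.
Then V_GS = 4.2 V and V_DS = V_DD − I_D(R_D+R_S) = 20 − 7.03×1.15 = 11.9 V.
Saturation requires V_DS ≥ V_GS − V_t = 2.1 V; 11.9 ≥ 2.1 ✓.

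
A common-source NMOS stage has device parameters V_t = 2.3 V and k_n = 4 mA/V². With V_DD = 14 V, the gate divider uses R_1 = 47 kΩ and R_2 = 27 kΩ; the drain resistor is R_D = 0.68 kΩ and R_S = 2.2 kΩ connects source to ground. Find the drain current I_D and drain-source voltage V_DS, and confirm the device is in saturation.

I_D ≈ 0.96 mA, V_DS ≈ 11 V

V_G = V_DD·R_2/(R_1+R_2) = 14×27/74 = 5.11 V.
Assume saturation: I_D = (k_n/2)(V_GS − V_t)² with V_GS = V_G − I_D·R_S = 5.11 − 2.2·I_D.
Substituting gives 9.68·I_D² − 25.7·I_D + 15.8 = 0, with roots I_D = 0.961 or 1.69 mA.
The root I_D = 1.69 mA gives V_GS = 1.38 V ≤ V_t, so take I_D = 0.961 mA.
Then V_GS = 2.99 V and V_DS = V_DD − I_D(R_D+R_S) = 14 − 0.961×2.88 = 11.2 V.
Saturation requires V_DS ≥ V_GS − V_t = 0.693 V; 11.2 ≥ 0.693 ✓.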